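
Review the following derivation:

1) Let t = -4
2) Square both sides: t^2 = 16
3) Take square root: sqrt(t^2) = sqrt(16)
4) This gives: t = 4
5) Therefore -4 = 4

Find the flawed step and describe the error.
Step 4: This gives: t = 4

Step 4 incorrectly states that sqrt(t^2) = t. The correct identity is sqrt(t^2) = |t|. Since t = -4 < 0, we have sqrt(t^2) = |-4| = 4, not t = -4.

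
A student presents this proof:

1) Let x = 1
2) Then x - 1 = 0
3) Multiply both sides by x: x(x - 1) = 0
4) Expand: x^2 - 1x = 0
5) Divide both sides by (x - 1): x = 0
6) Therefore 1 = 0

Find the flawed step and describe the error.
Step 5: Divide both sides by (x - 1): x = 0

Step 5 divides both sides by (x - 1). However, since x = 1, we have (x - 1) = 0. Division by zero is undefined, making this step invalid.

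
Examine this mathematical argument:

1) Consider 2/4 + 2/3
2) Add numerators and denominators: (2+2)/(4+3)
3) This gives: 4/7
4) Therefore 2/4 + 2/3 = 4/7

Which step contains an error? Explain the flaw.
Step 2: Add numerators and denominators: (2+2)/(4+3)

Step 2 incorrectly adds fractions by separately adding numerators and denominators. This is wrong. The correct method requires a common denominator: 2/4 + 2/3 = (2×3 + 2×4)/(4×3) = 14/12 = 7/6. The method used gives 4/7, which is different.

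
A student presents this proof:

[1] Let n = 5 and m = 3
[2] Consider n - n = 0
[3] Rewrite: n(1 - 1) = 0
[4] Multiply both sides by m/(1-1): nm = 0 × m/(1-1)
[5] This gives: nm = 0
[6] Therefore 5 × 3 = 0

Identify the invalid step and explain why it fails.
Step 4: Multiply both sides by m/(1-1): nm = 0 × m/(1-1)

Step 4 multiplies both sides by m/(1-1). However, 1-1 = 0, so this is multiplication by m/0, which is undefined. We cannot multiply by an undefined expression.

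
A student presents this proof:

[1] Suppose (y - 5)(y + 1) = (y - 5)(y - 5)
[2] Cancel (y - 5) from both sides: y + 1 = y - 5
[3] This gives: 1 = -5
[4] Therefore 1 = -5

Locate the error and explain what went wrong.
Step 2: Cancel (y - 5) from both sides: y + 1 = y - 5

Step 2 cancels (y - 5) from both sides. This is only valid if (y - 5) ≠ 0, i.e., y ≠ 5. When y = 5, both sides equal zero regardless of the other factors. The correct approach requires considering y = 5 as a separate case.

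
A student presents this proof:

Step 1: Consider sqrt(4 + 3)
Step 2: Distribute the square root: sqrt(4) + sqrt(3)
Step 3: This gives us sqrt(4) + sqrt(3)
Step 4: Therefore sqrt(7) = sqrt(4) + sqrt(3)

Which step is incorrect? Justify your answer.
Step 2: Distribute the square root: sqrt(4) + sqrt(3)

Step 2 incorrectly 'distributes' the square root over addition. The square root function does not distribute: sqrt(a + b) ≠ sqrt(a) + sqrt(b). In fact, sqrt(4 + 3) = sqrt(7) ≈ 2.6458, while sqrt(4) + sqrt(3) ≈ 3.7321.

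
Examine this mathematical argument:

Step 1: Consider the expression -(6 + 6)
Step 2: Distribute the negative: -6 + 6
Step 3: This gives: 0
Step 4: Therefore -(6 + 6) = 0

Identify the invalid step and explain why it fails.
Step 2: Distribute the negative: -6 + 6

Step 2 incorrectly distributes the negative sign. The correct distribution is -(6 + 6) = -6 - 6 = -12. The negative must be applied to both terms, not just the first. The error treats -(6 + 6) as -6 + 6, which equals 0 instead of -12.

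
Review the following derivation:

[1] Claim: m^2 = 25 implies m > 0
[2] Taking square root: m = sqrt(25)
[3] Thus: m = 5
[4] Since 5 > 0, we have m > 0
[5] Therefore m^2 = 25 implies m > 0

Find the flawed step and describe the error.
Step 2: Taking square root: m = sqrt(25)

Step 2 takes the square root and assumes the positive root only. The equation m^2 = 25 actually has two solutions: m = 5 and m = -5. The proof silently assumes m > 0 without justification, then uses this assumption to conclude m > 0, which is circular. The counterexample m = -5 shows the claim is false.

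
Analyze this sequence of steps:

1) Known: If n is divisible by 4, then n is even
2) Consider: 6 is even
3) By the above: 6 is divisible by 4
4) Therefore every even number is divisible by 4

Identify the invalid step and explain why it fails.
Step 3: By the above: 6 is divisible by 4

Step 3 commits the fallacy of affirming the consequent. The known fact 'divisible by 4 → even' does NOT imply 'even → divisible by 4'. That would be the converse, which is false. For example, 6 is even but 6 ÷ 4 = 1.50, which is not an integer.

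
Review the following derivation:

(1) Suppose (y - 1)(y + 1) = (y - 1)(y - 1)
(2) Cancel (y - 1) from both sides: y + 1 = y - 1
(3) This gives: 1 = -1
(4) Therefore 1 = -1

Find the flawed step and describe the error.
Step 2: Cancel (y - 1) from both sides: y + 1 = y - 1

Step 2 cancels (y - 1) from both sides. This is only valid if (y - 1) ≠ 0, i.e., y ≠ 1. When y = 1, both sides equal zero regardless of the other factors. The correct approach requires considering y = 1 as a separate case.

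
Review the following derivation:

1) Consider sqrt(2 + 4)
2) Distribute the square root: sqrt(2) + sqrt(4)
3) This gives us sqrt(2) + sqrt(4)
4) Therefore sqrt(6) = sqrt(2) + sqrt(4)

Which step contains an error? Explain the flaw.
Step 2: Distribute the square root: sqrt(2) + sqrt(4)

Step 2 incorrectly 'distributes' the square root over addition. The square root function does not distribute: sqrt(a + b) ≠ sqrt(a) + sqrt(b). In fact, sqrt(2 + 4) = sqrt(6) ≈ 2.4495, while sqrt(2) + sqrt(4) ≈ 3.4142.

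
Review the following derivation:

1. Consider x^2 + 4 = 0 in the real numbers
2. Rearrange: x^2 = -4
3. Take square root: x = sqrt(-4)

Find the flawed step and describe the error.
Step 3: Take square root: x = sqrt(-4)

Step 3 takes the square root of -4, which is negative. In the real number system, the square root of a negative number is undefined. The equation x^2 + 4 = 0 has no real solutions. Square roots of negative numbers only exist in the complex numbers.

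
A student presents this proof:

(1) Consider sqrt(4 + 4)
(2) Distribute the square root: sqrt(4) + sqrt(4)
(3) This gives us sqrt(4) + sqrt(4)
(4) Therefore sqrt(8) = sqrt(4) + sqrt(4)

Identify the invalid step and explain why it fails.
Step 2: Distribute the square root: sqrt(4) + sqrt(4)

Step 2 incorrectly 'distributes' the square root over addition. The square root function does not distribute: sqrt(a + b) ≠ sqrt(a) + sqrt(b). In fact, sqrt(4 + 4) = sqrt(8) ≈ 2.8284, while sqrt(4) + sqrt(4) ≈ 4.0000.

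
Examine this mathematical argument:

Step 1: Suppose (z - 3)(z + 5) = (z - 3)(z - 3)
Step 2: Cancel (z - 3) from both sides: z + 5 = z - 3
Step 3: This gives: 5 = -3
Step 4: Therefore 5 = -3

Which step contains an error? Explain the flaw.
Step 2: Cancel (z - 3) from both sides: z + 5 = z - 3

Step 2 cancels (z - 3) from both sides. This is only valid if (z - 3) ≠ 0, i.e., z ≠ 3. When z = 3, both sides equal zero regardless of the other factors. The correct approach requires considering z = 3 as a separate case.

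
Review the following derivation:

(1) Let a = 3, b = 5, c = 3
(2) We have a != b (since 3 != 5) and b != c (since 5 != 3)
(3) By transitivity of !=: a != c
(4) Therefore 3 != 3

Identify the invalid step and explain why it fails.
Step 3: By transitivity of !=: a != c

Step 3 incorrectly applies transitivity to the '!=' relation. Transitivity states: if a R b and b R c, then a R c. However, '!=' is not transitive. Counterexample: 3 != 5 and 5 != 3, but 3 = 3 (both equal 3). Transitivity holds for relations like <, <=, =, but not for !=.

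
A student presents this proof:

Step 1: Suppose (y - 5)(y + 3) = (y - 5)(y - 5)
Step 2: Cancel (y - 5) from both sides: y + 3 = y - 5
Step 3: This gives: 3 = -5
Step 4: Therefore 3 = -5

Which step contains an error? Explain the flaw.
Step 2: Cancel (y - 5) from both sides: y + 3 = y - 5

Step 2 cancels (y - 5) from both sides. This is only valid if (y - 5) ≠ 0, i.e., y ≠ 5. When y = 5, both sides equal zero regardless of the other factors. The correct approach requires considering y = 5 as a separate case.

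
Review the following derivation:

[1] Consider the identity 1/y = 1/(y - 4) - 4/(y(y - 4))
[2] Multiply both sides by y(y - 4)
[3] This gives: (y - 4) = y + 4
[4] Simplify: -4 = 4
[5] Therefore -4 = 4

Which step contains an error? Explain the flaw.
Step 3: This gives: (y - 4) = y + 4

Step 3 makes a sign error when clearing denominators. Multiplying -4/(y(y - 4)) by y(y - 4) gives -4, not +4. The correct result is (y - 4) = y - 4, which is trivially true, not (y - 4) = y + 4. (Step 1 is a valid identity: 1/(y - 4) - 4/(y(y - 4)) = (y - 4)/(y(y - 4)) = 1/y.)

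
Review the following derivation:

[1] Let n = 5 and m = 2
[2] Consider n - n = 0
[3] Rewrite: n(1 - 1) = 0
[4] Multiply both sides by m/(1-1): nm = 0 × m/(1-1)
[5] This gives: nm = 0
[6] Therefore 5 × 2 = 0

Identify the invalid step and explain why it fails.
Step 4: Multiply both sides by m/(1-1): nm = 0 × m/(1-1)

Step 4 multiplies both sides by m/(1-1). However, 1-1 = 0, so this is multiplication by m/0, which is undefined. We cannot multiply by an undefined expression.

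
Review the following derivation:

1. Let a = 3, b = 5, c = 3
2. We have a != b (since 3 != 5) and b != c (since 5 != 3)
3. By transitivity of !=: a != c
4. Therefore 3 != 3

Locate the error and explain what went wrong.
Step 3: By transitivity of !=: a != c

Step 3 incorrectly applies transitivity to the '!=' relation. Transitivity states: if a R b and b R c, then a R c. However, '!=' is not transitive. Counterexample: 3 != 5 and 5 != 3, but 3 = 3 (both equal 3). Transitivity holds for relations like <, <=, =, but not for !=.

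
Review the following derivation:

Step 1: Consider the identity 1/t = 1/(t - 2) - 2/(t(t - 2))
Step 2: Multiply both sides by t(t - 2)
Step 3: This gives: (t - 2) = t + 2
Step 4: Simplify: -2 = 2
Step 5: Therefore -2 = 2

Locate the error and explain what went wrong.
Step 3: This gives: (t - 2) = t + 2

Step 3 makes a sign error when clearing denominators. Multiplying -2/(t(t - 2)) by t(t - 2) gives -2, not +2. The correct result is (t - 2) = t - 2, which is trivially true, not (t - 2) = t + 2. (Step 1 is a valid identity: 1/(t - 2) - 2/(t(t - 2)) = (t - 2)/(t(t - 2)) = 1/t.)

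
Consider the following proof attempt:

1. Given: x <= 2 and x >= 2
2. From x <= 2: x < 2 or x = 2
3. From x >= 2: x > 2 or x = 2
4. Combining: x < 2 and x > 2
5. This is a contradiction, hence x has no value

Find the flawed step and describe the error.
Step 4: Combining: x < 2 and x > 2

Step 4 incorrectly combines the conditions. From x <= 2 and x >= 2, the intersection is x = 2. The error treats the 'or' cases as 'and' requirements. The correct conclusion is that x = 2 is the unique solution, not that no solution exists.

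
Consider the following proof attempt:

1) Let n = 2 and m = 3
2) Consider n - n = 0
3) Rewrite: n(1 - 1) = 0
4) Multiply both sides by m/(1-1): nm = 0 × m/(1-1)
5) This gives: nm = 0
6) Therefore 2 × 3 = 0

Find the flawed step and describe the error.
Step 4: Multiply both sides by m/(1-1): nm = 0 × m/(1-1)

Step 4 multiplies both sides by m/(1-1). However, 1-1 = 0, so this is multiplication by m/0, which is undefined. We cannot multiply by an undefined expression.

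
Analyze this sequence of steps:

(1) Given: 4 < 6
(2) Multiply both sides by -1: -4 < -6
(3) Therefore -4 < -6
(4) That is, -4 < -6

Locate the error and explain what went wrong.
Step 2: Multiply both sides by -1: -4 < -6

Step 2 multiplies both sides by -1 but fails to reverse the inequality sign. When multiplying (or dividing) an inequality by a negative number, the direction must be reversed. Since 4 < 6, we should get -4 > -6, i.e., -4 > -6.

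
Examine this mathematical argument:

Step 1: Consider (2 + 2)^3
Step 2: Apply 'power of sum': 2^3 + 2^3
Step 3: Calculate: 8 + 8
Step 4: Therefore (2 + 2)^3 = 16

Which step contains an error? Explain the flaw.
Step 2: Apply 'power of sum': 2^3 + 2^3

Step 2 incorrectly applies a non-existent rule '(a+b)^n = a^n + b^n'. This is false in general. The correct expansion uses the binomial theorem. The actual value is (2 + 2)^3 = 4^3 = 64, not 16.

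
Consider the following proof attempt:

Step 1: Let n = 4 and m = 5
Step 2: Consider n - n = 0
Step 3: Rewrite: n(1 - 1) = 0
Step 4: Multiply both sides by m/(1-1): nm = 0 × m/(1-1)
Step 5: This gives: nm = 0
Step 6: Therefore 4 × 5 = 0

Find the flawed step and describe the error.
Step 4: Multiply both sides by m/(1-1): nm = 0 × m/(1-1)

Step 4 multiplies both sides by m/(1-1). However, 1-1 = 0, so this is multiplication by m/0, which is undefined. We cannot multiply by an undefined expression.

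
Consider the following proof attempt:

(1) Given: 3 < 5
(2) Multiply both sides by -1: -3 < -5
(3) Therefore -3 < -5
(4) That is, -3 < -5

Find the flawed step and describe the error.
Step 2: Multiply both sides by -1: -3 < -5

Step 2 multiplies both sides by -1 but fails to reverse the inequality sign. When multiplying (or dividing) an inequality by a negative number, the direction must be reversed. Since 3 < 5, we should get -3 > -5, i.e., -3 > -5.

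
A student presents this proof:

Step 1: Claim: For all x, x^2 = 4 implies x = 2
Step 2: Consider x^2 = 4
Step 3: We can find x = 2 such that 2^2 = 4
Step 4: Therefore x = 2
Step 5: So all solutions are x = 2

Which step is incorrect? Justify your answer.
Step 4: Therefore x = 2

Step 4 incorrectly concludes that x = 2 is the only solution. The proof shows that x = 2 is A solution (existence), but does not show it is the ONLY solution (uniqueness). In fact, x = -2 is also a solution since (-2)^2 = 4. Finding one solution doesn't prove there are no others.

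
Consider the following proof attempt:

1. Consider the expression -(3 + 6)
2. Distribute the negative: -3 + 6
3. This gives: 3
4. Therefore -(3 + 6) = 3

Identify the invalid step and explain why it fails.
Step 2: Distribute the negative: -3 + 6

Step 2 incorrectly distributes the negative sign. The correct distribution is -(3 + 6) = -3 - 6 = -9. The negative must be applied to both terms, not just the first. The error treats -(3 + 6) as -3 + 6, which equals 3 instead of -9.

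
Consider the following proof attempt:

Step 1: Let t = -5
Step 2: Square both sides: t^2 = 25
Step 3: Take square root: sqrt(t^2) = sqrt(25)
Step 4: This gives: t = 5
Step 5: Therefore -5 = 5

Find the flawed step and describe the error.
Step 4: This gives: t = 5

Step 4 incorrectly states that sqrt(t^2) = t. The correct identity is sqrt(t^2) = |t|. Since t = -5 < 0, we have sqrt(t^2) = |-5| = 5, not t = -5.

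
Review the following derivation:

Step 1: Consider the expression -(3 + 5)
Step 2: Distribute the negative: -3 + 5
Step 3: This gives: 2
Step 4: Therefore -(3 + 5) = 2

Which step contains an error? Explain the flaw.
Step 2: Distribute the negative: -3 + 5

Step 2 incorrectly distributes the negative sign. The correct distribution is -(3 + 5) = -3 - 5 = -8. The negative must be applied to both terms, not just the first. The error treats -(3 + 5) as -3 + 5, which equals 2 instead of -8.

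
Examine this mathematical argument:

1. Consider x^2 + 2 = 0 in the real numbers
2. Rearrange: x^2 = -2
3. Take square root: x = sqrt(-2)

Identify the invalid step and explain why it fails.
Step 3: Take square root: x = sqrt(-2)

Step 3 takes the square root of -2, which is negative. In the real number system, the square root of a negative number is undefined. The equation x^2 + 2 = 0 has no real solutions. Square roots of negative numbers only exist in the complex numbers.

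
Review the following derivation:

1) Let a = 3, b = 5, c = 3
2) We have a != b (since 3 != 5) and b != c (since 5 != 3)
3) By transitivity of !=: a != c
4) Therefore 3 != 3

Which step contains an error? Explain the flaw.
Step 3: By transitivity of !=: a != c

Step 3 incorrectly applies transitivity to the '!=' relation. Transitivity states: if a R b and b R c, then a R c. However, '!=' is not transitive. Counterexample: 3 != 5 and 5 != 3, but 3 = 3 (both equal 3). Transitivity holds for relations like <, <=, =, but not for !=.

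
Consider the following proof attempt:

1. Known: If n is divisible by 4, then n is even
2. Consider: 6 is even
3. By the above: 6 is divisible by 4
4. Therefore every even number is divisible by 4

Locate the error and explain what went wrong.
Step 3: By the above: 6 is divisible by 4

Step 3 commits the fallacy of affirming the consequent. The known fact 'divisible by 4 → even' does NOT imply 'even → divisible by 4'. That would be the converse, which is false. For example, 6 is even but 6 ÷ 4 = 1.50, which is not an integer.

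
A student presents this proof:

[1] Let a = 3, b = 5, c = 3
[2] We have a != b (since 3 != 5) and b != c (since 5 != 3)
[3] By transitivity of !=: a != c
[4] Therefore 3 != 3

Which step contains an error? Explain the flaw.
Step 3: By transitivity of !=: a != c

Step 3 incorrectly applies transitivity to the '!=' relation. Transitivity states: if a R b and b R c, then a R c. However, '!=' is not transitive. Counterexample: 3 != 5 and 5 != 3, but 3 = 3 (both equal 3). Transitivity holds for relations like <, <=, =, but not for !=.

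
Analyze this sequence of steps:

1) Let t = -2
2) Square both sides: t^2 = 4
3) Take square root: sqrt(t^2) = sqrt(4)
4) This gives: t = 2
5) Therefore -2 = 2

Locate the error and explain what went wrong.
Step 4: This gives: t = 2

Step 4 incorrectly states that sqrt(t^2) = t. The correct identity is sqrt(t^2) = |t|. Since t = -2 < 0, we have sqrt(t^2) = |-2| = 2, not t = -2.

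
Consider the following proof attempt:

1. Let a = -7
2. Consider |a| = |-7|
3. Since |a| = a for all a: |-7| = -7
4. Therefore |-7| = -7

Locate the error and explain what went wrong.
Step 3: Since |a| = a for all a: |-7| = -7

Step 3 incorrectly states that |a| = a for all a. The correct definition is |a| = a when a >= 0, and |a| = -a when a < 0. Since -7 < 0, we have |-7| = -(-7) = 7, not -7.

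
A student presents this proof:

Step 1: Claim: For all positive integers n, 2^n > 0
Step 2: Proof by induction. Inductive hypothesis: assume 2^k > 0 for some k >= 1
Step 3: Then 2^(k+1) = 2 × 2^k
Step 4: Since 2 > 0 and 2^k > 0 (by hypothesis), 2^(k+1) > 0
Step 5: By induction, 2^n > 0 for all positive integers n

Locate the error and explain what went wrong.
Step 5: By induction, 2^n > 0 for all positive integers n

Step 5 concludes the proof by induction, but no base case was ever established. A valid induction proof requires: (1) a base case proving 2^1 > 0, and (2) an inductive step showing IF 2^k > 0 THEN 2^(k+1) > 0. Steps 2-4 correctly establish the inductive step, but without the base case the conclusion in step 5 does not follow.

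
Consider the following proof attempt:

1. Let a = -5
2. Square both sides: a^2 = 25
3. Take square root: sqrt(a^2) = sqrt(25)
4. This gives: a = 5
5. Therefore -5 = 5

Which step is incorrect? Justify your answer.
Step 4: This gives: a = 5

Step 4 incorrectly states that sqrt(a^2) = a. The correct identity is sqrt(a^2) = |a|. Since a = -5 < 0, we have sqrt(a^2) = |-5| = 5, not a = -5.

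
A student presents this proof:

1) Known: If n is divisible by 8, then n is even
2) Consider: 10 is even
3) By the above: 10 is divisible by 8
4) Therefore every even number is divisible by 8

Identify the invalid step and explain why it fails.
Step 3: By the above: 10 is divisible by 8

Step 3 commits the fallacy of affirming the consequent. The known fact 'divisible by 8 → even' does NOT imply 'even → divisible by 8'. That would be the converse, which is false. For example, 10 is even but 10 ÷ 8 = 1.25, which is not an integer.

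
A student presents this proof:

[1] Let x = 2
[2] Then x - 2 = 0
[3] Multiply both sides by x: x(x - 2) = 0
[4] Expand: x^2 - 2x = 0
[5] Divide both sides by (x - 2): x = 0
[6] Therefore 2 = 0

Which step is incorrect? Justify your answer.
Step 5: Divide both sides by (x - 2): x = 0

Step 5 divides both sides by (x - 2). However, since x = 2, we have (x - 2) = 0. Division by zero is undefined, making this step invalid.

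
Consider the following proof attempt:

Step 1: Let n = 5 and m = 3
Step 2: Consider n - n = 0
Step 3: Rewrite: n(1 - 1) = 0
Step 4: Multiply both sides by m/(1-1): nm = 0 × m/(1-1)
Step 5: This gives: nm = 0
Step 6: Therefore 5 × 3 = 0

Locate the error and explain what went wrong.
Step 4: Multiply both sides by m/(1-1): nm = 0 × m/(1-1)

Step 4 multiplies both sides by m/(1-1). However, 1-1 = 0, so this is multiplication by m/0, which is undefined. We cannot multiply by an undefined expression.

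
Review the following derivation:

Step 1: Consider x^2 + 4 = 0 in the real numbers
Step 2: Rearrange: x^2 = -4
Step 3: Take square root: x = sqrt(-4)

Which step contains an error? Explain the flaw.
Step 3: Take square root: x = sqrt(-4)

Step 3 takes the square root of -4, which is negative. In the real number system, the square root of a negative number is undefined. The equation x^2 + 4 = 0 has no real solutions. Square roots of negative numbers only exist in the complex numbers.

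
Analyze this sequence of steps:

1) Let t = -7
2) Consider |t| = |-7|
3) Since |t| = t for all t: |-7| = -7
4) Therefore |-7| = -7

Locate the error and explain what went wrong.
Step 3: Since |t| = t for all t: |-7| = -7

Step 3 incorrectly states that |t| = t for all t. The correct definition is |t| = t when t >= 0, and |t| = -t when t < 0. Since -7 < 0, we have |-7| = -(-7) = 7, not -7.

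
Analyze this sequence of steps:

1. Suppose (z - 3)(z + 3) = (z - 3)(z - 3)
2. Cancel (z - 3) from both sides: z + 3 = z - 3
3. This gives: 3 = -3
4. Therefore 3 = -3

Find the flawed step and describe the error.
Step 2: Cancel (z - 3) from both sides: z + 3 = z - 3

Step 2 cancels (z - 3) from both sides. This is only valid if (z - 3) ≠ 0, i.e., z ≠ 3. When z = 3, both sides equal zero regardless of the other factors. The correct approach requires considering z = 3 as a separate case.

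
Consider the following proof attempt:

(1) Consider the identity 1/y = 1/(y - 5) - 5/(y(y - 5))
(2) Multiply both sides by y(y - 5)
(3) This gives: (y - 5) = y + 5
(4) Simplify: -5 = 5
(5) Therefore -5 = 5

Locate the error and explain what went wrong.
Step 3: This gives: (y - 5) = y + 5

Step 3 makes a sign error when clearing denominators. Multiplying -5/(y(y - 5)) by y(y - 5) gives -5, not +5. The correct result is (y - 5) = y - 5, which is trivially true, not (y - 5) = y + 5. (Step 1 is a valid identity: 1/(y - 5) - 5/(y(y - 5)) = (y - 5)/(y(y - 5)) = 1/y.)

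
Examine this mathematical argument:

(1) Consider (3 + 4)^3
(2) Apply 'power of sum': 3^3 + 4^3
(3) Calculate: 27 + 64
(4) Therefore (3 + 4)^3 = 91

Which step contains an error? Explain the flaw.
Step 2: Apply 'power of sum': 3^3 + 4^3

Step 2 incorrectly applies a non-existent rule '(a+b)^n = a^n + b^n'. This is false in general. The correct expansion uses the binomial theorem. The actual value is (3 + 4)^3 = 7^3 = 343, not 91.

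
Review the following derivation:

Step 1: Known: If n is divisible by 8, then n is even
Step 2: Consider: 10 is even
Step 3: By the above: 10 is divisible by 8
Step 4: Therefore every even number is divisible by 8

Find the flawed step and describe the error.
Step 3: By the above: 10 is divisible by 8

Step 3 commits the fallacy of affirming the consequent. The known fact 'divisible by 8 → even' does NOT imply 'even → divisible by 8'. That would be the converse, which is false. For example, 10 is even but 10 ÷ 8 = 1.25, which is not an integer.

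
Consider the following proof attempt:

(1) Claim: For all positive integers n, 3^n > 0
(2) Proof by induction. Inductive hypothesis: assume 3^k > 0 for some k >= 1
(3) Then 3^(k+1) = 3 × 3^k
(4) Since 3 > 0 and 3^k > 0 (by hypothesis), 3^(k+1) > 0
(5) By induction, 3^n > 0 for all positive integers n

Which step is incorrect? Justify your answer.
Step 5: By induction, 3^n > 0 for all positive integers n

Step 5 concludes the proof by induction, but no base case was ever established. A valid induction proof requires: (1) a base case proving 3^1 > 0, and (2) an inductive step showing IF 3^k > 0 THEN 3^(k+1) > 0. Steps 2-4 correctly establish the inductive step, but without the base case the conclusion in step 5 does not follow.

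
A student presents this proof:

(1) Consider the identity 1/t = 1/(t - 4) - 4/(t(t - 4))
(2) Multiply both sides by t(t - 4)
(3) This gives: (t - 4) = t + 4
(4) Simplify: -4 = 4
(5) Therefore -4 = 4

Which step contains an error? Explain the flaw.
Step 3: This gives: (t - 4) = t + 4

Step 3 makes a sign error when clearing denominators. Multiplying -4/(t(t - 4)) by t(t - 4) gives -4, not +4. The correct result is (t - 4) = t - 4, which is trivially true, not (t - 4) = t + 4. (Step 1 is a valid identity: 1/(t - 4) - 4/(t(t - 4)) = (t - 4)/(t(t - 4)) = 1/t.)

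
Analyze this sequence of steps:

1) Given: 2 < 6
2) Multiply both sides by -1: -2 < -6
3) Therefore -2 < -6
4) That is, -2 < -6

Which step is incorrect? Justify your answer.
Step 2: Multiply both sides by -1: -2 < -6

Step 2 multiplies both sides by -1 but fails to reverse the inequality sign. When multiplying (or dividing) an inequality by a negative number, the direction must be reversed. Since 2 < 6, we should get -2 > -6, i.e., -2 > -6.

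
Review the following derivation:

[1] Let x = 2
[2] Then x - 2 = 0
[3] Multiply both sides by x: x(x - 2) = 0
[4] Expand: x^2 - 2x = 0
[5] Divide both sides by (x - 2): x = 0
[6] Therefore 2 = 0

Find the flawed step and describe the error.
Step 5: Divide both sides by (x - 2): x = 0

Step 5 divides both sides by (x - 2). However, since x = 2, we have (x - 2) = 0. Division by zero is undefined, making this step invalid.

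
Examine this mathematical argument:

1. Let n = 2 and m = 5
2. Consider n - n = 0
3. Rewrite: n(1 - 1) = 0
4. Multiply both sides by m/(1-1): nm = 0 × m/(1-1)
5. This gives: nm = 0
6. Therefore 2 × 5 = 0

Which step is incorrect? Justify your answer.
Step 4: Multiply both sides by m/(1-1): nm = 0 × m/(1-1)

Step 4 multiplies both sides by m/(1-1). However, 1-1 = 0, so this is multiplication by m/0, which is undefined. We cannot multiply by an undefined expression.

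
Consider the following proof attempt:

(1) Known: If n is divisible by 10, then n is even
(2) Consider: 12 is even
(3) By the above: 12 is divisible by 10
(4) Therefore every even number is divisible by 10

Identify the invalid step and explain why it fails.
Step 3: By the above: 12 is divisible by 10

Step 3 commits the fallacy of affirming the consequent. The known fact 'divisible by 10 → even' does NOT imply 'even → divisible by 10'. That would be the converse, which is false. For example, 12 is even but 12 ÷ 10 = 1.20, which is not an integer.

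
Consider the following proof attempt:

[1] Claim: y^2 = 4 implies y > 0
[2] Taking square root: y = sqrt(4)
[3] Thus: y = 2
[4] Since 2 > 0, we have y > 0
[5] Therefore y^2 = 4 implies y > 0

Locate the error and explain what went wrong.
Step 2: Taking square root: y = sqrt(4)

Step 2 takes the square root and assumes the positive root only. The equation y^2 = 4 actually has two solutions: y = 2 and y = -2. The proof silently assumes y > 0 without justification, then uses this assumption to conclude y > 0, which is circular. The counterexample y = -2 shows the claim is false.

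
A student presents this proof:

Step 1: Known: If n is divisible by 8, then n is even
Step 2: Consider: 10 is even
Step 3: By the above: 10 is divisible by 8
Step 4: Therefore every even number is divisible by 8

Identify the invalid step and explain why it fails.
Step 3: By the above: 10 is divisible by 8

Step 3 commits the fallacy of affirming the consequent. The known fact 'divisible by 8 → even' does NOT imply 'even → divisible by 8'. That would be the converse, which is false. For example, 10 is even but 10 ÷ 8 = 1.25, which is not an integer.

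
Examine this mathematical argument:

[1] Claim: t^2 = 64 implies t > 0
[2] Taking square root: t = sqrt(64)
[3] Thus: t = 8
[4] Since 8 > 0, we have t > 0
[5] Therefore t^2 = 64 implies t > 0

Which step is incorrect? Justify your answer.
Step 2: Taking square root: t = sqrt(64)

Step 2 takes the square root and assumes the positive root only. The equation t^2 = 64 actually has two solutions: t = 8 and t = -8. The proof silently assumes t > 0 without justification, then uses this assumption to conclude t > 0, which is circular. The counterexample t = -8 shows the claim is false.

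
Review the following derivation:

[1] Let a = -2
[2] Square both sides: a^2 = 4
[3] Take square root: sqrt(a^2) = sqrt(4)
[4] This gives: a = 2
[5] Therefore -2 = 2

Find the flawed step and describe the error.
Step 4: This gives: a = 2

Step 4 incorrectly states that sqrt(a^2) = a. The correct identity is sqrt(a^2) = |a|. Since a = -2 < 0, we have sqrt(a^2) = |-2| = 2, not a = -2.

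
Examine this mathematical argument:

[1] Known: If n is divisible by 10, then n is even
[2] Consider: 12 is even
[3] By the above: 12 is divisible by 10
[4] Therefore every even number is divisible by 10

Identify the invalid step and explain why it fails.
Step 3: By the above: 12 is divisible by 10

Step 3 commits the fallacy of affirming the consequent. The known fact 'divisible by 10 → even' does NOT imply 'even → divisible by 10'. That would be the converse, which is false. For example, 12 is even but 12 ÷ 10 = 1.20, which is not an integer.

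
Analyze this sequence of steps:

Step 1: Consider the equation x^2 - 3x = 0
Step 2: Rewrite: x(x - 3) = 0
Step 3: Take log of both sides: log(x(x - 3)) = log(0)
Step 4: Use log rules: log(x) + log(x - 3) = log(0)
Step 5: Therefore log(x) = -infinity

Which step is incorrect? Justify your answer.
Step 3: Take log of both sides: log(x(x - 3)) = log(0)

Step 3 takes the logarithm of both sides, resulting in log(0) on the right side. The logarithm is only defined for positive numbers; log(0) is undefined (approaches negative infinity). This operation is invalid.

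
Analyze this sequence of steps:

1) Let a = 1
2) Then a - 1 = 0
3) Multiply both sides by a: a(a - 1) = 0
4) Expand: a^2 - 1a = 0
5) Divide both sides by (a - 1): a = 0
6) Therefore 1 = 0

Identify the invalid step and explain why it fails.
Step 5: Divide both sides by (a - 1): a = 0

Step 5 divides both sides by (a - 1). However, since a = 1, we have (a - 1) = 0. Division by zero is undefined, making this step invalid.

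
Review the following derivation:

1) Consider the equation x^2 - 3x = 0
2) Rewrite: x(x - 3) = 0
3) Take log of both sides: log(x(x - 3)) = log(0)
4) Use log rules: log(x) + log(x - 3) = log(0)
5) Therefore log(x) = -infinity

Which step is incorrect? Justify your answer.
Step 3: Take log of both sides: log(x(x - 3)) = log(0)

Step 3 takes the logarithm of both sides, resulting in log(0) on the right side. The logarithm is only defined for positive numbers; log(0) is undefined (approaches negative infinity). This operation is invalid.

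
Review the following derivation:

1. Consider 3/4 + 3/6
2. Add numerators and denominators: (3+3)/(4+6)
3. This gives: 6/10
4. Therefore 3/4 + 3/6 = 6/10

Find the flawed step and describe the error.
Step 2: Add numerators and denominators: (3+3)/(4+6)

Step 2 incorrectly adds fractions by separately adding numerators and denominators. This is wrong. The correct method requires a common denominator: 3/4 + 3/6 = (3×6 + 3×4)/(4×6) = 30/24 = 5/4. The method used gives 6/10, which is different.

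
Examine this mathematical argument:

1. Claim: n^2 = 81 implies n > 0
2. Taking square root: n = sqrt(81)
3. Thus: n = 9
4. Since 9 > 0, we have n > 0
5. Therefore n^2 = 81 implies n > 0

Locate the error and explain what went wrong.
Step 2: Taking square root: n = sqrt(81)

Step 2 takes the square root and assumes the positive root only. The equation n^2 = 81 actually has two solutions: n = 9 and n = -9. The proof silently assumes n > 0 without justification, then uses this assumption to conclude n > 0, which is circular. The counterexample n = -9 shows the claim is false.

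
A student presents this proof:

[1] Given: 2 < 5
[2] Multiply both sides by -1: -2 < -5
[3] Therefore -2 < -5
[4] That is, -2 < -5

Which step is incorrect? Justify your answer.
Step 2: Multiply both sides by -1: -2 < -5

Step 2 multiplies both sides by -1 but fails to reverse the inequality sign. When multiplying (or dividing) an inequality by a negative number, the direction must be reversed. Since 2 < 5, we should get -2 > -5, i.e., -2 > -5.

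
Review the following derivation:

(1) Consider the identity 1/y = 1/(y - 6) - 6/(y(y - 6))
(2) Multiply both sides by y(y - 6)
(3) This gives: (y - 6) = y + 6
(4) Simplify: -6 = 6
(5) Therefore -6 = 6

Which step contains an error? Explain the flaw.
Step 3: This gives: (y - 6) = y + 6

Step 3 makes a sign error when clearing denominators. Multiplying -6/(y(y - 6)) by y(y - 6) gives -6, not +6. The correct result is (y - 6) = y - 6, which is trivially true, not (y - 6) = y + 6. (Step 1 is a valid identity: 1/(y - 6) - 6/(y(y - 6)) = (y - 6)/(y(y - 6)) = 1/y.)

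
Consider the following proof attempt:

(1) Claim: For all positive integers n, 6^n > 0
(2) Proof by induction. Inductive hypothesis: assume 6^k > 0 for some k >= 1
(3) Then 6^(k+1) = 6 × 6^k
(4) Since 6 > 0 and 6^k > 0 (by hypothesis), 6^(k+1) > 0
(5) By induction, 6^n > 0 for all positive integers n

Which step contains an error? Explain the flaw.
Step 5: By induction, 6^n > 0 for all positive integers n

Step 5 concludes the proof by induction, but no base case was ever established. A valid induction proof requires: (1) a base case proving 6^1 > 0, and (2) an inductive step showing IF 6^k > 0 THEN 6^(k+1) > 0. Steps 2-4 correctly establish the inductive step, but without the base case the conclusion in step 5 does not follow.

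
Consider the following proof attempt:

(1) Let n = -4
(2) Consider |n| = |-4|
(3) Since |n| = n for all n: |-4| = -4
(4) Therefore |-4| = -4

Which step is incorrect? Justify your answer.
Step 3: Since |n| = n for all n: |-4| = -4

Step 3 incorrectly states that |n| = n for all n. The correct definition is |n| = n when n >= 0, and |n| = -n when n < 0. Since -4 < 0, we have |-4| = -(-4) = 4, not -4.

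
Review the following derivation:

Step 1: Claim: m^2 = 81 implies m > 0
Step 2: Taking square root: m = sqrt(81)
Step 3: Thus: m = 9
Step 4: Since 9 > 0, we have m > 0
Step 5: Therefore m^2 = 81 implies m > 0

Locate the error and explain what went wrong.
Step 2: Taking square root: m = sqrt(81)

Step 2 takes the square root and assumes the positive root only. The equation m^2 = 81 actually has two solutions: m = 9 and m = -9. The proof silently assumes m > 0 without justification, then uses this assumption to conclude m > 0, which is circular. The counterexample m = -9 shows the claim is false.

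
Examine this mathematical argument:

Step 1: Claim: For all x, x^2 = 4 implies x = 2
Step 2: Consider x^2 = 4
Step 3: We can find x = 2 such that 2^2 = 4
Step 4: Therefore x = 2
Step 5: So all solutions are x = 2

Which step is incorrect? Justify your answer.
Step 4: Therefore x = 2

Step 4 incorrectly concludes that x = 2 is the only solution. The proof shows that x = 2 is A solution (existence), but does not show it is the ONLY solution (uniqueness). In fact, x = -2 is also a solution since (-2)^2 = 4. Finding one solution doesn't prove there are no others.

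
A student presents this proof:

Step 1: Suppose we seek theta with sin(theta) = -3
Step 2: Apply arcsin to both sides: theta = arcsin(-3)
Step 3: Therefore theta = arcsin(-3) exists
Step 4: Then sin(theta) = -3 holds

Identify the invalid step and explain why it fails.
Step 2: Apply arcsin to both sides: theta = arcsin(-3)

Step 2 applies arcsin to -3. However, arcsin(x) is only defined for x in [-1, 1] because sin(theta) can only produce values in that range. Since |-3| > 1, arcsin(-3) is undefined. There is no angle whose sine equals -3.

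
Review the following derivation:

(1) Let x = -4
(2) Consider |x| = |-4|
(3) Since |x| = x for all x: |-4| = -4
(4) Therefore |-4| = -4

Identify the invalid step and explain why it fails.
Step 3: Since |x| = x for all x: |-4| = -4

Step 3 incorrectly states that |x| = x for all x. The correct definition is |x| = x when x >= 0, and |x| = -x when x < 0. Since -4 < 0, we have |-4| = -(-4) = 4, not -4.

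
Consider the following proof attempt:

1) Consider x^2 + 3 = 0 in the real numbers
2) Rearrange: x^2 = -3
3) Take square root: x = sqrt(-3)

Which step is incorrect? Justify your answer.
Step 3: Take square root: x = sqrt(-3)

Step 3 takes the square root of -3, which is negative. In the real number system, the square root of a negative number is undefined. The equation x^2 + 3 = 0 has no real solutions. Square roots of negative numbers only exist in the complex numbers.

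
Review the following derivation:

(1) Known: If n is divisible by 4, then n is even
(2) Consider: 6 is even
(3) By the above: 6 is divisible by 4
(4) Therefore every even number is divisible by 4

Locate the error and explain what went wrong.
Step 3: By the above: 6 is divisible by 4

Step 3 commits the fallacy of affirming the consequent. The known fact 'divisible by 4 → even' does NOT imply 'even → divisible by 4'. That would be the converse, which is false. For example, 6 is even but 6 ÷ 4 = 1.50, which is not an integer.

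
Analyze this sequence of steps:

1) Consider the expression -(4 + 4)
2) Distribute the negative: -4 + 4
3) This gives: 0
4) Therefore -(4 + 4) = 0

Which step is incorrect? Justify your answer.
Step 2: Distribute the negative: -4 + 4

Step 2 incorrectly distributes the negative sign. The correct distribution is -(4 + 4) = -4 - 4 = -8. The negative must be applied to both terms, not just the first. The error treats -(4 + 4) as -4 + 4, which equals 0 instead of -8.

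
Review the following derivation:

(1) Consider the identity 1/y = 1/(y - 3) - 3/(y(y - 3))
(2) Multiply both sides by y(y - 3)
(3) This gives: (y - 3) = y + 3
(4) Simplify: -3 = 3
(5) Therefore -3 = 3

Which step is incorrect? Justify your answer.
Step 3: This gives: (y - 3) = y + 3

Step 3 makes a sign error when clearing denominators. Multiplying -3/(y(y - 3)) by y(y - 3) gives -3, not +3. The correct result is (y - 3) = y - 3, which is trivially true, not (y - 3) = y + 3. (Step 1 is a valid identity: 1/(y - 3) - 3/(y(y - 3)) = (y - 3)/(y(y - 3)) = 1/y.)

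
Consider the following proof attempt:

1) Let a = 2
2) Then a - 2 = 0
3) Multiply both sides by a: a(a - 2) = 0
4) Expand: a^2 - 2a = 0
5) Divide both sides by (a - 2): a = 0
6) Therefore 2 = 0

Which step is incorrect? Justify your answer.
Step 5: Divide both sides by (a - 2): a = 0

Step 5 divides both sides by (a - 2). However, since a = 2, we have (a - 2) = 0. Division by zero is undefined, making this step invalid.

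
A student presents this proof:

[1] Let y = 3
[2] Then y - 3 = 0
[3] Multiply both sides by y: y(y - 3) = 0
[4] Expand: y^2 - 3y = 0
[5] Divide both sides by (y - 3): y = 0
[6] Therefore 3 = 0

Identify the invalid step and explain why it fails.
Step 5: Divide both sides by (y - 3): y = 0

Step 5 divides both sides by (y - 3). However, since y = 3, we have (y - 3) = 0. Division by zero is undefined, making this step invalid.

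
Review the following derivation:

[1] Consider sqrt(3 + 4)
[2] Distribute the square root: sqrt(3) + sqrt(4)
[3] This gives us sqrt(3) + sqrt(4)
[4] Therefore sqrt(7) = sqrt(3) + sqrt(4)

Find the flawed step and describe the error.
Step 2: Distribute the square root: sqrt(3) + sqrt(4)

Step 2 incorrectly 'distributes' the square root over addition. The square root function does not distribute: sqrt(a + b) ≠ sqrt(a) + sqrt(b). In fact, sqrt(3 + 4) = sqrt(7) ≈ 2.6458, while sqrt(3) + sqrt(4) ≈ 3.7321.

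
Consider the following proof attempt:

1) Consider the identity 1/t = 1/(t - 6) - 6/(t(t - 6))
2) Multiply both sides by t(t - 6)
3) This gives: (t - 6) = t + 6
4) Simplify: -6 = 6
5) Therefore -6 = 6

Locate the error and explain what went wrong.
Step 3: This gives: (t - 6) = t + 6

Step 3 makes a sign error when clearing denominators. Multiplying -6/(t(t - 6)) by t(t - 6) gives -6, not +6. The correct result is (t - 6) = t - 6, which is trivially true, not (t - 6) = t + 6. (Step 1 is a valid identity: 1/(t - 6) - 6/(t(t - 6)) = (t - 6)/(t(t - 6)) = 1/t.)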